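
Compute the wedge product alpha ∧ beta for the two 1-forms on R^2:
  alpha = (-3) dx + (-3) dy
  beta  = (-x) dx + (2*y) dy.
alpha ∧ beta = (-3*x - 6*y) dx ∧ dy

Distribute the wedge, using dx_i ∧ dx_j = -dx_j ∧ dx_i and dx_i ∧ dx_i = 0. For each pair (i, j) with i < j, the coefficient of dx_i ∧ dx_j in alpha ∧ beta is (alpha_i * beta_j - alpha_j * beta_i). Collecting: alpha ∧ beta = (-3*x - 6*y) dx ∧ dy.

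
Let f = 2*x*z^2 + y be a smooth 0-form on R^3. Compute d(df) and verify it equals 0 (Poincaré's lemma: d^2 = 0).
d(df) = 0

Step 1: df = sum_i (∂f/∂x_i) dx_i = (2*z^2) dx + (1) dy + (4*x*z) dz.
Step 2: Apply d again. Using the 1-form formula, the coefficient of dx ∧ dy in d(df) is ∂^2 f/∂x ∂y - ∂^2 f/∂y ∂x = (0) - (0) = 0 (equality of mixed partials for smooth f).
Similarly for dx ∧ dz and dy ∧ dz — all coefficients vanish. So d(df) = 0.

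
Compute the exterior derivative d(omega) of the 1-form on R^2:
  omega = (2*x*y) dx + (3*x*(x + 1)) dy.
d(omega) = (4*x + 3) dx ∧ dy

For a 1-form omega = sum_i f_i dx_i, the exterior derivative is
  d(omega) = sum_{i < j} (∂f_j/∂x_i - ∂f_i/∂x_j) dx_i ∧ dx_j.
  coefficient of dx ∧ dy: ∂f_2/∂x - ∂f_1/∂y = ∂(3*x*(x + 1))/∂x - ∂(2*x*y)/∂y = 4*x + 3
Assembling: d(omega) = (4*x + 3) dx ∧ dy.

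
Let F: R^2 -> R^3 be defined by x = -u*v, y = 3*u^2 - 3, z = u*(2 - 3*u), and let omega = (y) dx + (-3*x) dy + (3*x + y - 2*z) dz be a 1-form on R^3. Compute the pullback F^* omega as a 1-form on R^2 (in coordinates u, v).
F^* omega = (-54*u^3 + 33*u^2*v + 42*u^2 - 6*u*v + 10*u + 3*v - 6) du + (3*u*(1 - u^2)) dv

Using F^*(f dg) = (f ∘ F) d(g ∘ F), substitute each coordinate x_i by F_i(u, v) in f_i, and replace dx_i by d F_i = (∂F_i/∂u) du + (∂F_i/∂v) dv.
  For the x component: f_1(F) = 3*u^2 - 3; d F_1 = (-v) du + (-u) dv
  For the y component: f_2(F) = 3*u*v; d F_2 = (6*u) du + (0) dv
  For the z component: f_3(F) = 9*u^2 - 3*u*v - 4*u - 3; d F_3 = (2 - 6*u) du + (0) dv
Combining and collecting du, dv coefficients:
  coeff of du: -54*u^3 + 33*u^2*v + 42*u^2 - 6*u*v + 10*u + 3*v - 6
  coeff of dv: 3*u*(1 - u^2)
F^* omega = (-54*u^3 + 33*u^2*v + 42*u^2 - 6*u*v + 10*u + 3*v - 6) du + (3*u*(1 - u^2)) dv.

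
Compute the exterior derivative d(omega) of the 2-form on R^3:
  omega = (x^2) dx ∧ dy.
d(omega) = 0

For a 2-form omega = sum_{i<j} g_{ij} dx_i ∧ dx_j, the exterior derivative is
  d(omega) = sum_{i<j} d(g_{ij}) ∧ dx_i ∧ dx_j = sum_{i<j, k} (∂g_{ij}/∂x_k) dx_k ∧ dx_i ∧ dx_j.
Expand each term, using dx_k ∧ dx_i ∧ dx_j = sgn(permutation) dx_{(a)} ∧ dx_{(b)} ∧ dx_{(c)} with (a < b < c) sorted:

Collecting like 3-forms: d(omega) = 0.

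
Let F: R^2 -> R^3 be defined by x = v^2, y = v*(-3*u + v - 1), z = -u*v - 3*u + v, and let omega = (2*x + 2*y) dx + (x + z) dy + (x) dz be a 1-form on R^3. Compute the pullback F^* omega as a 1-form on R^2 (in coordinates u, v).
F^* omega = (v*(3*u*v + 9*u - 4*v^2 - 6*v)) du + (3*u^2*v + 9*u^2 - 18*u*v^2 - 8*u*v + 3*u + 10*v^3 - 2*v^2 - v) dv

Using F^*(f dg) = (f ∘ F) d(g ∘ F), substitute each coordinate x_i by F_i(u, v) in f_i, and replace dx_i by d F_i = (∂F_i/∂u) du + (∂F_i/∂v) dv.
  For the x component: f_1(F) = 2*v*(-3*u + 2*v - 1); d F_1 = (0) du + (2*v) dv
  For the y component: f_2(F) = -u*v - 3*u + v^2 + v; d F_2 = (-3*v) du + (-3*u + 2*v - 1) dv
  For the z component: f_3(F) = v^2; d F_3 = (-v - 3) du + (1 - u) dv
Combining and collecting du, dv coefficients:
  coeff of du: v*(3*u*v + 9*u - 4*v^2 - 6*v)
  coeff of dv: 3*u^2*v + 9*u^2 - 18*u*v^2 - 8*u*v + 3*u + 10*v^3 - 2*v^2 - v
F^* omega = (v*(3*u*v + 9*u - 4*v^2 - 6*v)) du + (3*u^2*v + 9*u^2 - 18*u*v^2 - 8*u*v + 3*u + 10*v^3 - 2*v^2 - v) dv.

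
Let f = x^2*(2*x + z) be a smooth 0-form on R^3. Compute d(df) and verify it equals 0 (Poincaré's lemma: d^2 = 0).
d(df) = 0

Step 1: df = sum_i (∂f/∂x_i) dx_i = (2*x*(3*x + z)) dx + (0) dy + (x^2) dz.
Step 2: Apply d again. Using the 1-form formula, the coefficient of dx ∧ dy in d(df) is ∂^2 f/∂x ∂y - ∂^2 f/∂y ∂x = (0) - (0) = 0 (equality of mixed partials for smooth f).
Similarly for dx ∧ dz and dy ∧ dz — all coefficients vanish. So d(df) = 0.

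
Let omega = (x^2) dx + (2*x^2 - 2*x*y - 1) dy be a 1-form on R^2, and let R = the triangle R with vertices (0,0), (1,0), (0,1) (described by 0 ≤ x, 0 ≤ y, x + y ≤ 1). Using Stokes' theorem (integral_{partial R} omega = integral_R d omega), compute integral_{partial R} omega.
integral_(partial R) omega = 1/3

Stokes: integral_partial_R omega = integral_R d omega with d omega = (∂Q/∂x - ∂P/∂y) dx ∧ dy.
  ∂Q/∂x = 4*x - 2*y
  ∂P/∂y = 0
  integrand = ∂Q/∂x - ∂P/∂y = 4*x - 2*y.
Integrating over R: integral_0^1 integral_0^{1-x} (4*x - 2*y) dy dx = 1/3.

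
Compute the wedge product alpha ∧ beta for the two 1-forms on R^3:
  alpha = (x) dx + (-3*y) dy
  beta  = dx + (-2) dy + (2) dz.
alpha ∧ beta = (-2*x + 3*y) dx ∧ dy + (2*x) dx ∧ dz + (-6*y) dy ∧ dz

Distribute the wedge, using dx_i ∧ dx_j = -dx_j ∧ dx_i and dx_i ∧ dx_i = 0. For each pair (i, j) with i < j, the coefficient of dx_i ∧ dx_j in alpha ∧ beta is (alpha_i * beta_j - alpha_j * beta_i). Collecting: alpha ∧ beta = (-2*x + 3*y) dx ∧ dy + (2*x) dx ∧ dz + (-6*y) dy ∧ dz.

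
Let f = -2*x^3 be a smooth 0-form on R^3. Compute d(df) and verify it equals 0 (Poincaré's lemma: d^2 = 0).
d(df) = 0

Step 1: df = sum_i (∂f/∂x_i) dx_i = (-6*x^2) dx + (0) dy + (0) dz.
Step 2: Apply d again. Using the 1-form formula, the coefficient of dx ∧ dy in d(df) is ∂^2 f/∂x ∂y - ∂^2 f/∂y ∂x = (0) - (0) = 0 (equality of mixed partials for smooth f).
Similarly for dx ∧ dz and dy ∧ dz — all coefficients vanish. So d(df) = 0.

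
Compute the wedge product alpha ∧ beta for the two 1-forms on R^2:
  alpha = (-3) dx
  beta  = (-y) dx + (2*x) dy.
alpha ∧ beta = (-6*x) dx ∧ dy

Distribute the wedge, using dx_i ∧ dx_j = -dx_j ∧ dx_i and dx_i ∧ dx_i = 0. For each pair (i, j) with i < j, the coefficient of dx_i ∧ dx_j in alpha ∧ beta is (alpha_i * beta_j - alpha_j * beta_i). Collecting: alpha ∧ beta = (-6*x) dx ∧ dy.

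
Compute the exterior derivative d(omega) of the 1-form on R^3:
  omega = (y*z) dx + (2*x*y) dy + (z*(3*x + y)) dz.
d(omega) = (2*y - z) dx ∧ dy + (-y + 3*z) dx ∧ dz + (z) dy ∧ dz

For a 1-form omega = sum_i f_i dx_i, the exterior derivative is
  d(omega) = sum_{i < j} (∂f_j/∂x_i - ∂f_i/∂x_j) dx_i ∧ dx_j.
  coefficient of dx ∧ dy: ∂f_2/∂x - ∂f_1/∂y = ∂(2*x*y)/∂x - ∂(y*z)/∂y = 2*y - z
  coefficient of dx ∧ dz: ∂f_3/∂x - ∂f_1/∂z = ∂(z*(3*x + y))/∂x - ∂(y*z)/∂z = -y + 3*z
  coefficient of dy ∧ dz: ∂f_3/∂y - ∂f_2/∂z = ∂(z*(3*x + y))/∂y - ∂(2*x*y)/∂z = z
Assembling: d(omega) = (2*y - z) dx ∧ dy + (-y + 3*z) dx ∧ dz + (z) dy ∧ dz.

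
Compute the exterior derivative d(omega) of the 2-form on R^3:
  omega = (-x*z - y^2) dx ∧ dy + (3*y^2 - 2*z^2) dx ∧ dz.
d(omega) = (-x - 6*y) dx ∧ dy ∧ dz

For a 2-form omega = sum_{i<j} g_{ij} dx_i ∧ dx_j, the exterior derivative is
  d(omega) = sum_{i<j} d(g_{ij}) ∧ dx_i ∧ dx_j = sum_{i<j, k} (∂g_{ij}/∂x_k) dx_k ∧ dx_i ∧ dx_j.
Expand each term, using dx_k ∧ dx_i ∧ dx_j = sgn(permutation) dx_{(a)} ∧ dx_{(b)} ∧ dx_{(c)} with (a < b < c) sorted:
  d(-x*z - y^2) includes (∂/∂z)(-x*z - y^2) dz = (-x) dz, which multiplied by dx ∧ dy gives (-x) dx ∧ dy ∧ dz
  d(3*y^2 - 2*z^2) includes (∂/∂y)(3*y^2 - 2*z^2) dy = (6*y) dy, which multiplied by dx ∧ dz gives (-6*y) dx ∧ dy ∧ dz
Collecting like 3-forms: d(omega) = (-x - 6*y) dx ∧ dy ∧ dz.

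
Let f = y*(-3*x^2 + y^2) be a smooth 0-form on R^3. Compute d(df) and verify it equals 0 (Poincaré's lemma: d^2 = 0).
d(df) = 0

Step 1: df = sum_i (∂f/∂x_i) dx_i = (-6*x*y) dx + (-3*x^2 + 3*y^2) dy + (0) dz.
Step 2: Apply d again. Using the 1-form formula, the coefficient of dx ∧ dy in d(df) is ∂^2 f/∂x ∂y - ∂^2 f/∂y ∂x = (-6*x) - (-6*x) = 0 (equality of mixed partials for smooth f).
Similarly for dx ∧ dz and dy ∧ dz — all coefficients vanish. So d(df) = 0.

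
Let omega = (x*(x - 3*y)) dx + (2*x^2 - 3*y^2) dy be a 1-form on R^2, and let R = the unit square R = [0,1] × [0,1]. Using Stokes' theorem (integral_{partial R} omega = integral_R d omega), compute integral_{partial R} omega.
integral_(partial R) omega = 7/2

Stokes: integral_partial_R omega = integral_R d omega with d omega = (∂Q/∂x - ∂P/∂y) dx ∧ dy.
  ∂Q/∂x = 4*x
  ∂P/∂y = -3*x
  integrand = ∂Q/∂x - ∂P/∂y = 7*x.
Integrating over R: integral_0^1 integral_0^1 (7*x) dx dy = 7/2.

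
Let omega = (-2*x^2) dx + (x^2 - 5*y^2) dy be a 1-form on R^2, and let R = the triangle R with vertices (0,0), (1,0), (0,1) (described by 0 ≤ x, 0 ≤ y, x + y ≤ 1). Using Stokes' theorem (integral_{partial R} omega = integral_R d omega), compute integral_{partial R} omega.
integral_(partial R) omega = 1/3

Stokes: integral_partial_R omega = integral_R d omega with d omega = (∂Q/∂x - ∂P/∂y) dx ∧ dy.
  ∂Q/∂x = 2*x
  ∂P/∂y = 0
  integrand = ∂Q/∂x - ∂P/∂y = 2*x.
Integrating over R: integral_0^1 integral_0^{1-x} (2*x) dy dx = 1/3.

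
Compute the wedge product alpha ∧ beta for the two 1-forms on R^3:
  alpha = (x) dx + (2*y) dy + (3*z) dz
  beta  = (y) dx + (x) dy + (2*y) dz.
alpha ∧ beta = (x^2 - 2*y^2) dx ∧ dy + (y*(2*x - 3*z)) dx ∧ dz + (-3*x*z + 4*y^2) dy ∧ dz

Distribute the wedge, using dx_i ∧ dx_j = -dx_j ∧ dx_i and dx_i ∧ dx_i = 0. For each pair (i, j) with i < j, the coefficient of dx_i ∧ dx_j in alpha ∧ beta is (alpha_i * beta_j - alpha_j * beta_i). Collecting: alpha ∧ beta = (x^2 - 2*y^2) dx ∧ dy + (y*(2*x - 3*z)) dx ∧ dz + (-3*x*z + 4*y^2) dy ∧ dz.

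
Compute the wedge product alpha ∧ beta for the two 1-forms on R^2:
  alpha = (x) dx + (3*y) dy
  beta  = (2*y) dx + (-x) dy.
alpha ∧ beta = (-x^2 - 6*y^2) dx ∧ dy

Distribute the wedge, using dx_i ∧ dx_j = -dx_j ∧ dx_i and dx_i ∧ dx_i = 0. For each pair (i, j) with i < j, the coefficient of dx_i ∧ dx_j in alpha ∧ beta is (alpha_i * beta_j - alpha_j * beta_i). Collecting: alpha ∧ beta = (-x^2 - 6*y^2) dx ∧ dy.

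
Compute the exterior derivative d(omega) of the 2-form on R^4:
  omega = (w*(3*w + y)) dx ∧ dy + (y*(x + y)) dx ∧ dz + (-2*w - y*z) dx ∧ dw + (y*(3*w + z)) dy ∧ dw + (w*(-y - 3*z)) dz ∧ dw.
d(omega) = (6*w + y + z) dx ∧ dy ∧ dw + (-x - 2*y) dx ∧ dy ∧ dz + (y) dx ∧ dz ∧ dw + (-w - y) dy ∧ dz ∧ dw

For a 2-form omega = sum_{i<j} g_{ij} dx_i ∧ dx_j, the exterior derivative is
  d(omega) = sum_{i<j} d(g_{ij}) ∧ dx_i ∧ dx_j = sum_{i<j, k} (∂g_{ij}/∂x_k) dx_k ∧ dx_i ∧ dx_j.
Expand each term, using dx_k ∧ dx_i ∧ dx_j = sgn(permutation) dx_{(a)} ∧ dx_{(b)} ∧ dx_{(c)} with (a < b < c) sorted:
  d(w*(3*w + y)) includes (∂/∂w)(w*(3*w + y)) dw = (6*w + y) dw, which multiplied by dx ∧ dy gives (6*w + y) dx ∧ dy ∧ dw
  d(y*(x + y)) includes (∂/∂y)(y*(x + y)) dy = (x + 2*y) dy, which multiplied by dx ∧ dz gives (-x - 2*y) dx ∧ dy ∧ dz
  d(-2*w - y*z) includes (∂/∂y)(-2*w - y*z) dy = (-z) dy, which multiplied by dx ∧ dw gives (z) dx ∧ dy ∧ dw
  d(-2*w - y*z) includes (∂/∂z)(-2*w - y*z) dz = (-y) dz, which multiplied by dx ∧ dw gives (y) dx ∧ dz ∧ dw
  d(y*(3*w + z)) includes (∂/∂z)(y*(3*w + z)) dz = (y) dz, which multiplied by dy ∧ dw gives (-y) dy ∧ dz ∧ dw
  d(w*(-y - 3*z)) includes (∂/∂y)(w*(-y - 3*z)) dy = (-w) dy, which multiplied by dz ∧ dw gives (-w) dy ∧ dz ∧ dw
Collecting like 3-forms: d(omega) = (6*w + y + z) dx ∧ dy ∧ dw + (-x - 2*y) dx ∧ dy ∧ dz + (y) dx ∧ dz ∧ dw + (-w - y) dy ∧ dz ∧ dw.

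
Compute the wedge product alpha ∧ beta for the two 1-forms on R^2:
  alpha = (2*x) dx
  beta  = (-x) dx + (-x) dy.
alpha ∧ beta = (-2*x^2) dx ∧ dy

Distribute the wedge, using dx_i ∧ dx_j = -dx_j ∧ dx_i and dx_i ∧ dx_i = 0. For each pair (i, j) with i < j, the coefficient of dx_i ∧ dx_j in alpha ∧ beta is (alpha_i * beta_j - alpha_j * beta_i). Collecting: alpha ∧ beta = (-2*x^2) dx ∧ dy.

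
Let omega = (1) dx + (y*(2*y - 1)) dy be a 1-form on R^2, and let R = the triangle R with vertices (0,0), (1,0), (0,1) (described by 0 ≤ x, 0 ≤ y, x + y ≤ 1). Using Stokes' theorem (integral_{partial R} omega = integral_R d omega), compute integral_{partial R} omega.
integral_(partial R) omega = 0

Stokes: integral_partial_R omega = integral_R d omega with d omega = (∂Q/∂x - ∂P/∂y) dx ∧ dy.
  ∂Q/∂x = 0
  ∂P/∂y = 0
  integrand = ∂Q/∂x - ∂P/∂y = 0.
Integrating over R: integral_0^1 integral_0^{1-x} (0) dy dx = 0.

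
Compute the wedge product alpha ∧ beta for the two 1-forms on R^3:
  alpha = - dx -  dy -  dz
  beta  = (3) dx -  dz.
alpha ∧ beta = (4) dx ∧ dz + (3) dx ∧ dy + (1) dy ∧ dz

Distribute the wedge, using dx_i ∧ dx_j = -dx_j ∧ dx_i and dx_i ∧ dx_i = 0. For each pair (i, j) with i < j, the coefficient of dx_i ∧ dx_j in alpha ∧ beta is (alpha_i * beta_j - alpha_j * beta_i). Collecting: alpha ∧ beta = (4) dx ∧ dz + (3) dx ∧ dy + (1) dy ∧ dz.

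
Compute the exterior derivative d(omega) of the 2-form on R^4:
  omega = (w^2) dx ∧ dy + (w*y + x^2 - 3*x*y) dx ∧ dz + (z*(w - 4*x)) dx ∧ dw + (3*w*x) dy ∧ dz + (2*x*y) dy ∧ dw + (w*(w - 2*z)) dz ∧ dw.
d(omega) = (2*w + 2*y) dx ∧ dy ∧ dw + (2*w + 3*x) dx ∧ dy ∧ dz + (-w + 4*x + y) dx ∧ dz ∧ dw + (3*x) dy ∧ dz ∧ dw

For a 2-form omega = sum_{i<j} g_{ij} dx_i ∧ dx_j, the exterior derivative is
  d(omega) = sum_{i<j} d(g_{ij}) ∧ dx_i ∧ dx_j = sum_{i<j, k} (∂g_{ij}/∂x_k) dx_k ∧ dx_i ∧ dx_j.
Expand each term, using dx_k ∧ dx_i ∧ dx_j = sgn(permutation) dx_{(a)} ∧ dx_{(b)} ∧ dx_{(c)} with (a < b < c) sorted:
  d(w^2) includes (∂/∂w)(w^2) dw = (2*w) dw, which multiplied by dx ∧ dy gives (2*w) dx ∧ dy ∧ dw
  d(w*y + x^2 - 3*x*y) includes (∂/∂y)(w*y + x^2 - 3*x*y) dy = (w - 3*x) dy, which multiplied by dx ∧ dz gives (-w + 3*x) dx ∧ dy ∧ dz
  d(w*y + x^2 - 3*x*y) includes (∂/∂w)(w*y + x^2 - 3*x*y) dw = (y) dw, which multiplied by dx ∧ dz gives (y) dx ∧ dz ∧ dw
  d(z*(w - 4*x)) includes (∂/∂z)(z*(w - 4*x)) dz = (w - 4*x) dz, which multiplied by dx ∧ dw gives (-w + 4*x) dx ∧ dz ∧ dw
  d(3*w*x) includes (∂/∂x)(3*w*x) dx = (3*w) dx, which multiplied by dy ∧ dz gives (3*w) dx ∧ dy ∧ dz
  d(3*w*x) includes (∂/∂w)(3*w*x) dw = (3*x) dw, which multiplied by dy ∧ dz gives (3*x) dy ∧ dz ∧ dw
  d(2*x*y) includes (∂/∂x)(2*x*y) dx = (2*y) dx, which multiplied by dy ∧ dw gives (2*y) dx ∧ dy ∧ dw
Collecting like 3-forms: d(omega) = (2*w + 2*y) dx ∧ dy ∧ dw + (2*w + 3*x) dx ∧ dy ∧ dz + (-w + 4*x + y) dx ∧ dz ∧ dw + (3*x) dy ∧ dz ∧ dw.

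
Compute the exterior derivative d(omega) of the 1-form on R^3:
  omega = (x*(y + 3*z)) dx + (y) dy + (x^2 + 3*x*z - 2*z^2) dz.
d(omega) = (-x) dx ∧ dy + (-x + 3*z) dx ∧ dz

For a 1-form omega = sum_i f_i dx_i, the exterior derivative is
  d(omega) = sum_{i < j} (∂f_j/∂x_i - ∂f_i/∂x_j) dx_i ∧ dx_j.
  coefficient of dx ∧ dy: ∂f_2/∂x - ∂f_1/∂y = ∂(y)/∂x - ∂(x*(y + 3*z))/∂y = -x
  coefficient of dx ∧ dz: ∂f_3/∂x - ∂f_1/∂z = ∂(x^2 + 3*x*z - 2*z^2)/∂x - ∂(x*(y + 3*z))/∂z = -x + 3*z
Assembling: d(omega) = (-x) dx ∧ dy + (-x + 3*z) dx ∧ dz.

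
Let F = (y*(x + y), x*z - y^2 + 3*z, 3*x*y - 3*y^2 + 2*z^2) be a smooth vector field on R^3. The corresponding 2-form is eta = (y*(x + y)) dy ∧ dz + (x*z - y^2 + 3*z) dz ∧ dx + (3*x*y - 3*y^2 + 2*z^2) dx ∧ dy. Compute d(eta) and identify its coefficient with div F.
d(eta) = (-y + 4*z) dx ∧ dy ∧ dz; div F = -y + 4*z

For a 2-form in R^3 of the form above, applying d gives a 3-form with coefficient ∂P/∂x + ∂Q/∂y + ∂R/∂z:
  ∂P/∂x = y
  ∂Q/∂y = -2*y
  ∂R/∂z = 4*z
Sum = -y + 4*z, which is exactly div F.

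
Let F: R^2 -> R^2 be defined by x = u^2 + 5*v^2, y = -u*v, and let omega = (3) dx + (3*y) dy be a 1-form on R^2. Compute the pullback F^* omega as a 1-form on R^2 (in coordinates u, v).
F^* omega = (3*u*(v^2 + 2)) du + (3*v*(u^2 + 10)) dv

Using F^*(f dg) = (f ∘ F) d(g ∘ F), substitute each coordinate x_i by F_i(u, v) in f_i, and replace dx_i by d F_i = (∂F_i/∂u) du + (∂F_i/∂v) dv.
  For the x component: f_1(F) = 3; d F_1 = (2*u) du + (10*v) dv
  For the y component: f_2(F) = -3*u*v; d F_2 = (-v) du + (-u) dv
Combining and collecting du, dv coefficients:
  coeff of du: 3*u*(v^2 + 2)
  coeff of dv: 3*v*(u^2 + 10)
F^* omega = (3*u*(v^2 + 2)) du + (3*v*(u^2 + 10)) dv.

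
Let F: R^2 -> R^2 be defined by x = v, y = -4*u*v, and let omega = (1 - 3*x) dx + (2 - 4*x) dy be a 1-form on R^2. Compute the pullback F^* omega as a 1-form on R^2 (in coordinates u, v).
F^* omega = (8*v*(2*v - 1)) du + (16*u*v - 8*u - 3*v + 1) dv

Using F^*(f dg) = (f ∘ F) d(g ∘ F), substitute each coordinate x_i by F_i(u, v) in f_i, and replace dx_i by d F_i = (∂F_i/∂u) du + (∂F_i/∂v) dv.
  For the x component: f_1(F) = 1 - 3*v; d F_1 = (0) du + (1) dv
  For the y component: f_2(F) = 2 - 4*v; d F_2 = (-4*v) du + (-4*u) dv
Combining and collecting du, dv coefficients:
  coeff of du: 8*v*(2*v - 1)
  coeff of dv: 16*u*v - 8*u - 3*v + 1
F^* omega = (8*v*(2*v - 1)) du + (16*u*v - 8*u - 3*v + 1) dv.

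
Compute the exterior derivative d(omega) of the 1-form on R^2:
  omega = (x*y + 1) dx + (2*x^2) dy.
d(omega) = (3*x) dx ∧ dy

For a 1-form omega = sum_i f_i dx_i, the exterior derivative is
  d(omega) = sum_{i < j} (∂f_j/∂x_i - ∂f_i/∂x_j) dx_i ∧ dx_j.
  coefficient of dx ∧ dy: ∂f_2/∂x - ∂f_1/∂y = ∂(2*x^2)/∂x - ∂(x*y + 1)/∂y = 3*x
Assembling: d(omega) = (3*x) dx ∧ dy.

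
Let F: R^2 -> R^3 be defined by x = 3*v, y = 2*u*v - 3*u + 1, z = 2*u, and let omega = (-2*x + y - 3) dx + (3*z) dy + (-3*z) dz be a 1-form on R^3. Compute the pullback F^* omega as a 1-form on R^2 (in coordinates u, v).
F^* omega = (6*u*(2*v - 5)) du + (12*u^2 + 6*u*v - 9*u - 18*v - 6) dv

Using F^*(f dg) = (f ∘ F) d(g ∘ F), substitute each coordinate x_i by F_i(u, v) in f_i, and replace dx_i by d F_i = (∂F_i/∂u) du + (∂F_i/∂v) dv.
  For the x component: f_1(F) = 2*u*v - 3*u - 6*v - 2; d F_1 = (0) du + (3) dv
  For the y component: f_2(F) = 6*u; d F_2 = (2*v - 3) du + (2*u) dv
  For the z component: f_3(F) = -6*u; d F_3 = (2) du + (0) dv
Combining and collecting du, dv coefficients:
  coeff of du: 6*u*(2*v - 5)
  coeff of dv: 12*u^2 + 6*u*v - 9*u - 18*v - 6
F^* omega = (6*u*(2*v - 5)) du + (12*u^2 + 6*u*v - 9*u - 18*v - 6) dv.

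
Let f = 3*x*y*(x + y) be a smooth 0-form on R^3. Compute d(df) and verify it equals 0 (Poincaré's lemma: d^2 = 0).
d(df) = 0

Step 1: df = sum_i (∂f/∂x_i) dx_i = (3*y*(2*x + y)) dx + (3*x*(x + 2*y)) dy + (0) dz.
Step 2: Apply d again. Using the 1-form formula, the coefficient of dx ∧ dy in d(df) is ∂^2 f/∂x ∂y - ∂^2 f/∂y ∂x = (6*x + 6*y) - (6*x + 6*y) = 0 (equality of mixed partials for smooth f).
Similarly for dx ∧ dz and dy ∧ dz — all coefficients vanish. So d(df) = 0.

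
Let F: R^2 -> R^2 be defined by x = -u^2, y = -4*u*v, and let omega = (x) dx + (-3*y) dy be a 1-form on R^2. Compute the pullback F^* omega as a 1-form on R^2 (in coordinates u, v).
F^* omega = (2*u*(u^2 - 24*v^2)) du + (-48*u^2*v) dv

Using F^*(f dg) = (f ∘ F) d(g ∘ F), substitute each coordinate x_i by F_i(u, v) in f_i, and replace dx_i by d F_i = (∂F_i/∂u) du + (∂F_i/∂v) dv.
  For the x component: f_1(F) = -u^2; d F_1 = (-2*u) du + (0) dv
  For the y component: f_2(F) = 12*u*v; d F_2 = (-4*v) du + (-4*u) dv
Combining and collecting du, dv coefficients:
  coeff of du: 2*u*(u^2 - 24*v^2)
  coeff of dv: -48*u^2*v
F^* omega = (2*u*(u^2 - 24*v^2)) du + (-48*u^2*v) dv.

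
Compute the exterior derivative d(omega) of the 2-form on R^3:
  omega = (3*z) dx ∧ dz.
d(omega) = 0

For a 2-form omega = sum_{i<j} g_{ij} dx_i ∧ dx_j, the exterior derivative is
  d(omega) = sum_{i<j} d(g_{ij}) ∧ dx_i ∧ dx_j = sum_{i<j, k} (∂g_{ij}/∂x_k) dx_k ∧ dx_i ∧ dx_j.
Expand each term, using dx_k ∧ dx_i ∧ dx_j = sgn(permutation) dx_{(a)} ∧ dx_{(b)} ∧ dx_{(c)} with (a < b < c) sorted:

Collecting like 3-forms: d(omega) = 0.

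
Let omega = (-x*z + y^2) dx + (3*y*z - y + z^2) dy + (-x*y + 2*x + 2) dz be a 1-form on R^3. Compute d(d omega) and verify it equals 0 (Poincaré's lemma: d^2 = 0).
d(d omega) = 0

Step 1: d omega = sum_{i<j} (∂f_j/∂x_i - ∂f_i/∂x_j) dx_i ∧ dx_j:
  coeff of dx ∧ dy: -2*y
  coeff of dx ∧ dz: x - y + 2
  coeff of dy ∧ dz: -x - 3*y - 2*z
Step 2: Apply d again to each 2-form coefficient. The only possible 3-form in R^3 is dx ∧ dy ∧ dz, with coefficient
  ∂(coeff of dy∧dz)/∂x - ∂(coeff of dx∧dz)/∂y + ∂(coeff of dx∧dy)/∂z
  = ∂/∂x (-x - 3*y - 2*z) - ∂/∂y (x - y + 2) + ∂/∂z (-2*y).
Each of these terms simplifies to sums of mixed partials that cancel in pairs. The result is 0 (by equality of mixed partials for smooth functions — Schwarz / Clairaut).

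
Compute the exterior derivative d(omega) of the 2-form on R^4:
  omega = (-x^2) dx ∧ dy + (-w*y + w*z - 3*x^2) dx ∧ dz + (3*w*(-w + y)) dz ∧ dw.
d(omega) = (w) dx ∧ dy ∧ dz + (-y + z) dx ∧ dz ∧ dw + (3*w) dy ∧ dz ∧ dw

For a 2-form omega = sum_{i<j} g_{ij} dx_i ∧ dx_j, the exterior derivative is
  d(omega) = sum_{i<j} d(g_{ij}) ∧ dx_i ∧ dx_j = sum_{i<j, k} (∂g_{ij}/∂x_k) dx_k ∧ dx_i ∧ dx_j.
Expand each term, using dx_k ∧ dx_i ∧ dx_j = sgn(permutation) dx_{(a)} ∧ dx_{(b)} ∧ dx_{(c)} with (a < b < c) sorted:
  d(-w*y + w*z - 3*x^2) includes (∂/∂y)(-w*y + w*z - 3*x^2) dy = (-w) dy, which multiplied by dx ∧ dz gives (w) dx ∧ dy ∧ dz
  d(-w*y + w*z - 3*x^2) includes (∂/∂w)(-w*y + w*z - 3*x^2) dw = (-y + z) dw, which multiplied by dx ∧ dz gives (-y + z) dx ∧ dz ∧ dw
  d(3*w*(-w + y)) includes (∂/∂y)(3*w*(-w + y)) dy = (3*w) dy, which multiplied by dz ∧ dw gives (3*w) dy ∧ dz ∧ dw
Collecting like 3-forms: d(omega) = (w) dx ∧ dy ∧ dz + (-y + z) dx ∧ dz ∧ dw + (3*w) dy ∧ dz ∧ dw.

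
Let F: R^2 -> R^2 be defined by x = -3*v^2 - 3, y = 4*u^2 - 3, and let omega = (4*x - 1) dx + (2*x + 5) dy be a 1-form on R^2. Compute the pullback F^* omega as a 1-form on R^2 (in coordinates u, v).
F^* omega = (8*u*(-6*v^2 - 1)) du + (72*v^3 + 78*v) dv

Using F^*(f dg) = (f ∘ F) d(g ∘ F), substitute each coordinate x_i by F_i(u, v) in f_i, and replace dx_i by d F_i = (∂F_i/∂u) du + (∂F_i/∂v) dv.
  For the x component: f_1(F) = -12*v^2 - 13; d F_1 = (0) du + (-6*v) dv
  For the y component: f_2(F) = -6*v^2 - 1; d F_2 = (8*u) du + (0) dv
Combining and collecting du, dv coefficients:
  coeff of du: 8*u*(-6*v^2 - 1)
  coeff of dv: 72*v^3 + 78*v
F^* omega = (8*u*(-6*v^2 - 1)) du + (72*v^3 + 78*v) dv.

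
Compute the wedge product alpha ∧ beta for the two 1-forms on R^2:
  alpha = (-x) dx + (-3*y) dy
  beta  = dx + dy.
alpha ∧ beta = (-x + 3*y) dx ∧ dy

Distribute the wedge, using dx_i ∧ dx_j = -dx_j ∧ dx_i and dx_i ∧ dx_i = 0. For each pair (i, j) with i < j, the coefficient of dx_i ∧ dx_j in alpha ∧ beta is (alpha_i * beta_j - alpha_j * beta_i). Collecting: alpha ∧ beta = (-x + 3*y) dx ∧ dy.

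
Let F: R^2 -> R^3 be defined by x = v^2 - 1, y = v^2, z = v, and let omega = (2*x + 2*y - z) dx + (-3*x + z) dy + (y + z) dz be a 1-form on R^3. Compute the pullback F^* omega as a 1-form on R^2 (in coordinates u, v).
F^* omega = (v*(2*v^2 + v + 3)) dv

Using F^*(f dg) = (f ∘ F) d(g ∘ F), substitute each coordinate x_i by F_i(u, v) in f_i, and replace dx_i by d F_i = (∂F_i/∂u) du + (∂F_i/∂v) dv.
  For the x component: f_1(F) = 4*v^2 - v - 2; d F_1 = (0) du + (2*v) dv
  For the y component: f_2(F) = -3*v^2 + v + 3; d F_2 = (0) du + (2*v) dv
  For the z component: f_3(F) = v*(v + 1); d F_3 = (0) du + (1) dv
Combining and collecting du, dv coefficients:
  coeff of du: 0
  coeff of dv: v*(2*v^2 + v + 3)
F^* omega = (v*(2*v^2 + v + 3)) dv.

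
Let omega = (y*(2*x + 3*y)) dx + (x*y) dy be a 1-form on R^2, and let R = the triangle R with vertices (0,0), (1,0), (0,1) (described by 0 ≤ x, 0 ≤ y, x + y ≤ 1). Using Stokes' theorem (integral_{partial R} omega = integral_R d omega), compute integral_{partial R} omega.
integral_(partial R) omega = -7/6

Stokes: integral_partial_R omega = integral_R d omega with d omega = (∂Q/∂x - ∂P/∂y) dx ∧ dy.
  ∂Q/∂x = y
  ∂P/∂y = 2*x + 6*y
  integrand = ∂Q/∂x - ∂P/∂y = -2*x - 5*y.
Integrating over R: integral_0^1 integral_0^{1-x} (-2*x - 5*y) dy dx = -7/6.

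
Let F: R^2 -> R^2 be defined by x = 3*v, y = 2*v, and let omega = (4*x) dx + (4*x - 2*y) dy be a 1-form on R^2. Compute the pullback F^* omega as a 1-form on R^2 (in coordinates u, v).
F^* omega = (52*v) dv

Using F^*(f dg) = (f ∘ F) d(g ∘ F), substitute each coordinate x_i by F_i(u, v) in f_i, and replace dx_i by d F_i = (∂F_i/∂u) du + (∂F_i/∂v) dv.
  For the x component: f_1(F) = 12*v; d F_1 = (0) du + (3) dv
  For the y component: f_2(F) = 8*v; d F_2 = (0) du + (2) dv
Combining and collecting du, dv coefficients:
  coeff of du: 0
  coeff of dv: 52*v
F^* omega = (52*v) dv.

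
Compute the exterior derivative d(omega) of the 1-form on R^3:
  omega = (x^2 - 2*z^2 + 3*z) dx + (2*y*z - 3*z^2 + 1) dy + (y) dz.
d(omega) = (4*z - 3) dx ∧ dz + (-2*y + 6*z + 1) dy ∧ dz

For a 1-form omega = sum_i f_i dx_i, the exterior derivative is
  d(omega) = sum_{i < j} (∂f_j/∂x_i - ∂f_i/∂x_j) dx_i ∧ dx_j.
  coefficient of dx ∧ dz: ∂f_3/∂x - ∂f_1/∂z = ∂(y)/∂x - ∂(x^2 - 2*z^2 + 3*z)/∂z = 4*z - 3
  coefficient of dy ∧ dz: ∂f_3/∂y - ∂f_2/∂z = ∂(y)/∂y - ∂(2*y*z - 3*z^2 + 1)/∂z = -2*y + 6*z + 1
Assembling: d(omega) = (4*z - 3) dx ∧ dz + (-2*y + 6*z + 1) dy ∧ dz.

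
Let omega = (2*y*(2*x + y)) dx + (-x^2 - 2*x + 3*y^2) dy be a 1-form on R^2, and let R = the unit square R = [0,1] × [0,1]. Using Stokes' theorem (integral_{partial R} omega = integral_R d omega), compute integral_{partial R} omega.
integral_(partial R) omega = -7

Stokes: integral_partial_R omega = integral_R d omega with d omega = (∂Q/∂x - ∂P/∂y) dx ∧ dy.
  ∂Q/∂x = -2*x - 2
  ∂P/∂y = 4*x + 4*y
  integrand = ∂Q/∂x - ∂P/∂y = -6*x - 4*y - 2.
Integrating over R: integral_0^1 integral_0^1 (-6*x - 4*y - 2) dx dy = -7.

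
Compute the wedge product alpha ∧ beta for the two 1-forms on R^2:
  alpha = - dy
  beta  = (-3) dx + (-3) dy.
alpha ∧ beta = (-3) dx ∧ dy

Distribute the wedge, using dx_i ∧ dx_j = -dx_j ∧ dx_i and dx_i ∧ dx_i = 0. For each pair (i, j) with i < j, the coefficient of dx_i ∧ dx_j in alpha ∧ beta is (alpha_i * beta_j - alpha_j * beta_i). Collecting: alpha ∧ beta = (-3) dx ∧ dy.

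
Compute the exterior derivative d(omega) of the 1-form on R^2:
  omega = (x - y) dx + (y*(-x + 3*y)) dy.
d(omega) = (1 - y) dx ∧ dy

For a 1-form omega = sum_i f_i dx_i, the exterior derivative is
  d(omega) = sum_{i < j} (∂f_j/∂x_i - ∂f_i/∂x_j) dx_i ∧ dx_j.
  coefficient of dx ∧ dy: ∂f_2/∂x - ∂f_1/∂y = ∂(y*(-x + 3*y))/∂x - ∂(x - y)/∂y = 1 - y
Assembling: d(omega) = (1 - y) dx ∧ dy.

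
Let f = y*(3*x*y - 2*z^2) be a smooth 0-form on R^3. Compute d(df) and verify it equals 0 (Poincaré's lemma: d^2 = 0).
d(df) = 0

Step 1: df = sum_i (∂f/∂x_i) dx_i = (3*y^2) dx + (6*x*y - 2*z^2) dy + (-4*y*z) dz.
Step 2: Apply d again. Using the 1-form formula, the coefficient of dx ∧ dy in d(df) is ∂^2 f/∂x ∂y - ∂^2 f/∂y ∂x = (6*y) - (6*y) = 0 (equality of mixed partials for smooth f).
Similarly for dx ∧ dz and dy ∧ dz — all coefficients vanish. So d(df) = 0.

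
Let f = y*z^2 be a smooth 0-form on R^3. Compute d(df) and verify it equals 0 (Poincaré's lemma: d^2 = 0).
d(df) = 0

Step 1: df = sum_i (∂f/∂x_i) dx_i = (0) dx + (z^2) dy + (2*y*z) dz.
Step 2: Apply d again. Using the 1-form formula, the coefficient of dx ∧ dy in d(df) is ∂^2 f/∂x ∂y - ∂^2 f/∂y ∂x = (0) - (0) = 0 (equality of mixed partials for smooth f).
Similarly for dx ∧ dz and dy ∧ dz — all coefficients vanish. So d(df) = 0.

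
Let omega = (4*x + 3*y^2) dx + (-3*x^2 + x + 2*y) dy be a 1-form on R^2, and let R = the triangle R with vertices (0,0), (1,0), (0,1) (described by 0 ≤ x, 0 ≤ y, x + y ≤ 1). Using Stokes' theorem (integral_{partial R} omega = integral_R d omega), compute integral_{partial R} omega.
integral_(partial R) omega = -3/2

Stokes: integral_partial_R omega = integral_R d omega with d omega = (∂Q/∂x - ∂P/∂y) dx ∧ dy.
  ∂Q/∂x = 1 - 6*x
  ∂P/∂y = 6*y
  integrand = ∂Q/∂x - ∂P/∂y = -6*x - 6*y + 1.
Integrating over R: integral_0^1 integral_0^{1-x} (-6*x - 6*y + 1) dy dx = -3/2.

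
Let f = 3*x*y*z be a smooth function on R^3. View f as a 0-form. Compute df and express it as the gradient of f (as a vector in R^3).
df = (3*y*z) dx + (3*x*z) dy + (3*x*y) dz; grad f = (3*y*z, 3*x*z, 3*x*y)

For a 0-form f, d f = (∂f/∂x) dx + (∂f/∂y) dy + (∂f/∂z) dz. The components of the vector representation are exactly the entries of grad f in Cartesian coordinates:
  ∂f/∂x = 3*y*z
  ∂f/∂y = 3*x*z
  ∂f/∂z = 3*x*y.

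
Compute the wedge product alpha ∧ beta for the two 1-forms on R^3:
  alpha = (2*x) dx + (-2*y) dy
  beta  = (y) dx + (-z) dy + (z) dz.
alpha ∧ beta = (-2*x*z + 2*y^2) dx ∧ dy + (2*x*z) dx ∧ dz + (-2*y*z) dy ∧ dz

Distribute the wedge, using dx_i ∧ dx_j = -dx_j ∧ dx_i and dx_i ∧ dx_i = 0. For each pair (i, j) with i < j, the coefficient of dx_i ∧ dx_j in alpha ∧ beta is (alpha_i * beta_j - alpha_j * beta_i). Collecting: alpha ∧ beta = (-2*x*z + 2*y^2) dx ∧ dy + (2*x*z) dx ∧ dz + (-2*y*z) dy ∧ dz.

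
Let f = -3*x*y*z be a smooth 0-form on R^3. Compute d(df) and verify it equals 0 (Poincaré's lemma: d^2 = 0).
d(df) = 0

Step 1: df = sum_i (∂f/∂x_i) dx_i = (-3*y*z) dx + (-3*x*z) dy + (-3*x*y) dz.
Step 2: Apply d again. Using the 1-form formula, the coefficient of dx ∧ dy in d(df) is ∂^2 f/∂x ∂y - ∂^2 f/∂y ∂x = (-3*z) - (-3*z) = 0 (equality of mixed partials for smooth f).
Similarly for dx ∧ dz and dy ∧ dz — all coefficients vanish. So d(df) = 0.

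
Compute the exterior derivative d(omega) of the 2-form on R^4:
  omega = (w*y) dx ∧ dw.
d(omega) = (-w) dx ∧ dy ∧ dw

For a 2-form omega = sum_{i<j} g_{ij} dx_i ∧ dx_j, the exterior derivative is
  d(omega) = sum_{i<j} d(g_{ij}) ∧ dx_i ∧ dx_j = sum_{i<j, k} (∂g_{ij}/∂x_k) dx_k ∧ dx_i ∧ dx_j.
Expand each term, using dx_k ∧ dx_i ∧ dx_j = sgn(permutation) dx_{(a)} ∧ dx_{(b)} ∧ dx_{(c)} with (a < b < c) sorted:
  d(w*y) includes (∂/∂y)(w*y) dy = (w) dy, which multiplied by dx ∧ dw gives (-w) dx ∧ dy ∧ dw
Collecting like 3-forms: d(omega) = (-w) dx ∧ dy ∧ dw.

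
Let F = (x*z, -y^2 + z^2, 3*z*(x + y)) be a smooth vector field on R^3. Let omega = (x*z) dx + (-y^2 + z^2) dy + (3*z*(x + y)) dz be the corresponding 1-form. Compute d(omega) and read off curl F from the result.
d(omega) = (z) dy ∧ dz + (x - 3*z) dz ∧ dx + (0) dx ∧ dy; curl F = (z, x - 3*z, 0)

d omega = sum_{i<j} (∂f_j/∂x_i - ∂f_i/∂x_j) dx_i ∧ dx_j. Under the identification (dy ∧ dz, dz ∧ dx, dx ∧ dy) ↔ (e_x, e_y, e_z), the coefficients are exactly the components of curl F. Compute:
  ∂R/∂y - ∂Q/∂z = (3*z) - (2*z) = z
  ∂P/∂z - ∂R/∂x = (x) - (3*z) = x - 3*z
  ∂Q/∂x - ∂P/∂y = (0) - (0) = 0.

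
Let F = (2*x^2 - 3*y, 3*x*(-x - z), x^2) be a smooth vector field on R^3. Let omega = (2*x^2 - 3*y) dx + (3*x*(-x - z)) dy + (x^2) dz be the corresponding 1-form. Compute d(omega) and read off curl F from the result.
d(omega) = (3*x) dy ∧ dz + (-2*x) dz ∧ dx + (-6*x - 3*z + 3) dx ∧ dy; curl F = (3*x, -2*x, -6*x - 3*z + 3)

d omega = sum_{i<j} (∂f_j/∂x_i - ∂f_i/∂x_j) dx_i ∧ dx_j. Under the identification (dy ∧ dz, dz ∧ dx, dx ∧ dy) ↔ (e_x, e_y, e_z), the coefficients are exactly the components of curl F. Compute:
  ∂R/∂y - ∂Q/∂z = (0) - (-3*x) = 3*x
  ∂P/∂z - ∂R/∂x = (0) - (2*x) = -2*x
  ∂Q/∂x - ∂P/∂y = (-6*x - 3*z) - (-3) = -6*x - 3*z + 3.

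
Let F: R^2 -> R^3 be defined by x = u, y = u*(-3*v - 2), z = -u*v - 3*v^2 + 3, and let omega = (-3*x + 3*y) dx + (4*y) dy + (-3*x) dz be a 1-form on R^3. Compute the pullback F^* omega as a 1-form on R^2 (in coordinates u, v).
F^* omega = (u*(36*v^2 + 42*v + 7)) du + (9*u*(4*u*v + 3*u + 2*v)) dv

Using F^*(f dg) = (f ∘ F) d(g ∘ F), substitute each coordinate x_i by F_i(u, v) in f_i, and replace dx_i by d F_i = (∂F_i/∂u) du + (∂F_i/∂v) dv.
  For the x component: f_1(F) = 9*u*(-v - 1); d F_1 = (1) du + (0) dv
  For the y component: f_2(F) = 4*u*(-3*v - 2); d F_2 = (-3*v - 2) du + (-3*u) dv
  For the z component: f_3(F) = -3*u; d F_3 = (-v) du + (-u - 6*v) dv
Combining and collecting du, dv coefficients:
  coeff of du: u*(36*v^2 + 42*v + 7)
  coeff of dv: 9*u*(4*u*v + 3*u + 2*v)
F^* omega = (u*(36*v^2 + 42*v + 7)) du + (9*u*(4*u*v + 3*u + 2*v)) dv.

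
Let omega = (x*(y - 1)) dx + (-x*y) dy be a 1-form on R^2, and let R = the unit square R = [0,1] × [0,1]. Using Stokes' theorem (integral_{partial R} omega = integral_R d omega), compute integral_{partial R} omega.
integral_(partial R) omega = -1

Stokes: integral_partial_R omega = integral_R d omega with d omega = (∂Q/∂x - ∂P/∂y) dx ∧ dy.
  ∂Q/∂x = -y
  ∂P/∂y = x
  integrand = ∂Q/∂x - ∂P/∂y = -x - y.
Integrating over R: integral_0^1 integral_0^1 (-x - y) dx dy = -1.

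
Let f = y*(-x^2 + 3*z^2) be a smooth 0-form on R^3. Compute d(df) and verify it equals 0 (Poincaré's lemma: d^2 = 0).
d(df) = 0

Step 1: df = sum_i (∂f/∂x_i) dx_i = (-2*x*y) dx + (-x^2 + 3*z^2) dy + (6*y*z) dz.
Step 2: Apply d again. Using the 1-form formula, the coefficient of dx ∧ dy in d(df) is ∂^2 f/∂x ∂y - ∂^2 f/∂y ∂x = (-2*x) - (-2*x) = 0 (equality of mixed partials for smooth f).
Similarly for dx ∧ dz and dy ∧ dz — all coefficients vanish. So d(df) = 0.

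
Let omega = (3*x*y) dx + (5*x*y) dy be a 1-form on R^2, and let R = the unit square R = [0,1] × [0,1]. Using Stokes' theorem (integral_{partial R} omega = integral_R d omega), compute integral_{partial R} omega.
integral_(partial R) omega = 1

Stokes: integral_partial_R omega = integral_R d omega with d omega = (∂Q/∂x - ∂P/∂y) dx ∧ dy.
  ∂Q/∂x = 5*y
  ∂P/∂y = 3*x
  integrand = ∂Q/∂x - ∂P/∂y = -3*x + 5*y.
Integrating over R: integral_0^1 integral_0^1 (-3*x + 5*y) dx dy = 1.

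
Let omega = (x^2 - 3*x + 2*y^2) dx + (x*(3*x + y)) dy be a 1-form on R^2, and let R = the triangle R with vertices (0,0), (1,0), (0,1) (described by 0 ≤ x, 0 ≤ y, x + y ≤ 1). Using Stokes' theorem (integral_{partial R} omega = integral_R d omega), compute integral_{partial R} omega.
integral_(partial R) omega = 1/2

Stokes: integral_partial_R omega = integral_R d omega with d omega = (∂Q/∂x - ∂P/∂y) dx ∧ dy.
  ∂Q/∂x = 6*x + y
  ∂P/∂y = 4*y
  integrand = ∂Q/∂x - ∂P/∂y = 6*x - 3*y.
Integrating over R: integral_0^1 integral_0^{1-x} (6*x - 3*y) dy dx = 1/2.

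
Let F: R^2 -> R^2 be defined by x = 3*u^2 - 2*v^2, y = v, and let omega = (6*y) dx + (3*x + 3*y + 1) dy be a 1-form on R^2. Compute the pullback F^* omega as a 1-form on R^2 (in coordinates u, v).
F^* omega = (36*u*v) du + (9*u^2 - 30*v^2 + 3*v + 1) dv

Using F^*(f dg) = (f ∘ F) d(g ∘ F), substitute each coordinate x_i by F_i(u, v) in f_i, and replace dx_i by d F_i = (∂F_i/∂u) du + (∂F_i/∂v) dv.
  For the x component: f_1(F) = 6*v; d F_1 = (6*u) du + (-4*v) dv
  For the y component: f_2(F) = 9*u^2 - 6*v^2 + 3*v + 1; d F_2 = (0) du + (1) dv
Combining and collecting du, dv coefficients:
  coeff of du: 36*u*v
  coeff of dv: 9*u^2 - 30*v^2 + 3*v + 1
F^* omega = (36*u*v) du + (9*u^2 - 30*v^2 + 3*v + 1) dv.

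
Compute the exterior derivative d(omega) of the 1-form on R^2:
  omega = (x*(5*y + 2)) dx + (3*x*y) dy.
d(omega) = (-5*x + 3*y) dx ∧ dy

For a 1-form omega = sum_i f_i dx_i, the exterior derivative is
  d(omega) = sum_{i < j} (∂f_j/∂x_i - ∂f_i/∂x_j) dx_i ∧ dx_j.
  coefficient of dx ∧ dy: ∂f_2/∂x - ∂f_1/∂y = ∂(3*x*y)/∂x - ∂(x*(5*y + 2))/∂y = -5*x + 3*y
Assembling: d(omega) = (-5*x + 3*y) dx ∧ dy.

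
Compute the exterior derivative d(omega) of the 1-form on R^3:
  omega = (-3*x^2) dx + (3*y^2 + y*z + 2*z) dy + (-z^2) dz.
d(omega) = (-y - 2) dy ∧ dz

For a 1-form omega = sum_i f_i dx_i, the exterior derivative is
  d(omega) = sum_{i < j} (∂f_j/∂x_i - ∂f_i/∂x_j) dx_i ∧ dx_j.
  coefficient of dy ∧ dz: ∂f_3/∂y - ∂f_2/∂z = ∂(-z^2)/∂y - ∂(3*y^2 + y*z + 2*z)/∂z = -y - 2
Assembling: d(omega) = (-y - 2) dy ∧ dz.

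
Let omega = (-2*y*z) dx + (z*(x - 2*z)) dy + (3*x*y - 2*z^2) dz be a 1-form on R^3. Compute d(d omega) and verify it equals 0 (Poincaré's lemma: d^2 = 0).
d(d omega) = 0

Step 1: d omega = sum_{i<j} (∂f_j/∂x_i - ∂f_i/∂x_j) dx_i ∧ dx_j:
  coeff of dx ∧ dy: 3*z
  coeff of dx ∧ dz: 5*y
  coeff of dy ∧ dz: 2*x + 4*z
Step 2: Apply d again to each 2-form coefficient. The only possible 3-form in R^3 is dx ∧ dy ∧ dz, with coefficient
  ∂(coeff of dy∧dz)/∂x - ∂(coeff of dx∧dz)/∂y + ∂(coeff of dx∧dy)/∂z
  = ∂/∂x (2*x + 4*z) - ∂/∂y (5*y) + ∂/∂z (3*z).
Each of these terms simplifies to sums of mixed partials that cancel in pairs. The result is 0 (by equality of mixed partials for smooth functions — Schwarz / Clairaut).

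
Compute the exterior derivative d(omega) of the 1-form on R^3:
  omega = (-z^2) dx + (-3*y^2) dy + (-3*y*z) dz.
d(omega) = (2*z) dx ∧ dz + (-3*z) dy ∧ dz

For a 1-form omega = sum_i f_i dx_i, the exterior derivative is
  d(omega) = sum_{i < j} (∂f_j/∂x_i - ∂f_i/∂x_j) dx_i ∧ dx_j.
  coefficient of dx ∧ dz: ∂f_3/∂x - ∂f_1/∂z = ∂(-3*y*z)/∂x - ∂(-z^2)/∂z = 2*z
  coefficient of dy ∧ dz: ∂f_3/∂y - ∂f_2/∂z = ∂(-3*y*z)/∂y - ∂(-3*y^2)/∂z = -3*z
Assembling: d(omega) = (2*z) dx ∧ dz + (-3*z) dy ∧ dz.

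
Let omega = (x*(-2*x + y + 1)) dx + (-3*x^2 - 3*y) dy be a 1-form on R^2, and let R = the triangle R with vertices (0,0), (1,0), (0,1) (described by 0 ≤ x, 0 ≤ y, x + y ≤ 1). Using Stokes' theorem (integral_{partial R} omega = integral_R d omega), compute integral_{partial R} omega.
integral_(partial R) omega = -7/6

Stokes: integral_partial_R omega = integral_R d omega with d omega = (∂Q/∂x - ∂P/∂y) dx ∧ dy.
  ∂Q/∂x = -6*x
  ∂P/∂y = x
  integrand = ∂Q/∂x - ∂P/∂y = -7*x.
Integrating over R: integral_0^1 integral_0^{1-x} (-7*x) dy dx = -7/6.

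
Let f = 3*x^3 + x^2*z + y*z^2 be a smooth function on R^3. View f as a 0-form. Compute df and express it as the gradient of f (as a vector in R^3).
df = (x*(9*x + 2*z)) dx + (z^2) dy + (x^2 + 2*y*z) dz; grad f = (x*(9*x + 2*z), z^2, x^2 + 2*y*z)

For a 0-form f, d f = (∂f/∂x) dx + (∂f/∂y) dy + (∂f/∂z) dz. The components of the vector representation are exactly the entries of grad f in Cartesian coordinates:
  ∂f/∂x = x*(9*x + 2*z)
  ∂f/∂y = z^2
  ∂f/∂z = x^2 + 2*y*z.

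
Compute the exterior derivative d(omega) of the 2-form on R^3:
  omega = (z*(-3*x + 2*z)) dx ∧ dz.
d(omega) = 0

For a 2-form omega = sum_{i<j} g_{ij} dx_i ∧ dx_j, the exterior derivative is
  d(omega) = sum_{i<j} d(g_{ij}) ∧ dx_i ∧ dx_j = sum_{i<j, k} (∂g_{ij}/∂x_k) dx_k ∧ dx_i ∧ dx_j.
Expand each term, using dx_k ∧ dx_i ∧ dx_j = sgn(permutation) dx_{(a)} ∧ dx_{(b)} ∧ dx_{(c)} with (a < b < c) sorted:

Collecting like 3-forms: d(omega) = 0.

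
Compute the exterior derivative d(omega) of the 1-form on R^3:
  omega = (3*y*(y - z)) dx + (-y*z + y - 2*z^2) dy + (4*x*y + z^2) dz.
d(omega) = (-6*y + 3*z) dx ∧ dy + (7*y) dx ∧ dz + (4*x + y + 4*z) dy ∧ dz

For a 1-form omega = sum_i f_i dx_i, the exterior derivative is
  d(omega) = sum_{i < j} (∂f_j/∂x_i - ∂f_i/∂x_j) dx_i ∧ dx_j.
  coefficient of dx ∧ dy: ∂f_2/∂x - ∂f_1/∂y = ∂(-y*z + y - 2*z^2)/∂x - ∂(3*y*(y - z))/∂y = -6*y + 3*z
  coefficient of dx ∧ dz: ∂f_3/∂x - ∂f_1/∂z = ∂(4*x*y + z^2)/∂x - ∂(3*y*(y - z))/∂z = 7*y
  coefficient of dy ∧ dz: ∂f_3/∂y - ∂f_2/∂z = ∂(4*x*y + z^2)/∂y - ∂(-y*z + y - 2*z^2)/∂z = 4*x + y + 4*z
Assembling: d(omega) = (-6*y + 3*z) dx ∧ dy + (7*y) dx ∧ dz + (4*x + y + 4*z) dy ∧ dz.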